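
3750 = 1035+2715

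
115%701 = 115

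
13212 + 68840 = 82052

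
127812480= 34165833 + 93646647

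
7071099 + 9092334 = 16163433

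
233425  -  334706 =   -  101281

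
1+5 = 6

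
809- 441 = 368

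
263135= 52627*5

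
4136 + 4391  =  8527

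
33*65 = 2145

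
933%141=87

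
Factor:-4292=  - 2^2*29^1 *37^1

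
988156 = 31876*31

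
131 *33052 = 4329812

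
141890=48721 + 93169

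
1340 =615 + 725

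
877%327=223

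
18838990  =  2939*6410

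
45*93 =4185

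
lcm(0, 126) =0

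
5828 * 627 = 3654156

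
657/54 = 12 + 1/6=12.17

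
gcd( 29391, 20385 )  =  3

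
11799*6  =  70794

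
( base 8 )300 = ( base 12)140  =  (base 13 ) 11A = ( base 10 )192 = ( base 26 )7A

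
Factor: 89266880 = 2^6*5^1*71^1*3929^1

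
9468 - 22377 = - 12909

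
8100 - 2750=5350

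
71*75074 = 5330254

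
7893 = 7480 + 413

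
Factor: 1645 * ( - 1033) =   -  5^1*7^1*47^1*1033^1 = - 1699285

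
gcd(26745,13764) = 3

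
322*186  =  59892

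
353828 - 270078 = 83750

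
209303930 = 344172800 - 134868870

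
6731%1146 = 1001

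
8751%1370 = 531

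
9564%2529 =1977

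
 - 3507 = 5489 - 8996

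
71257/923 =71257/923 = 77.20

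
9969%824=81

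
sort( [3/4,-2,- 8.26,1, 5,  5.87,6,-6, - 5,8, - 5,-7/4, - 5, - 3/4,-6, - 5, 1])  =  [ - 8.26, - 6,-6, - 5 , - 5, - 5,-5, - 2, - 7/4, -3/4, 3/4, 1,  1,  5,5.87,6,8]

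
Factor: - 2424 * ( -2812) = 6816288= 2^5*3^1*19^1*37^1 * 101^1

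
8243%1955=423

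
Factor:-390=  - 2^1*3^1* 5^1*13^1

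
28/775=28/775=0.04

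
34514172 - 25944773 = 8569399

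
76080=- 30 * ( - 2536 )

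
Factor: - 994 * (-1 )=994 =2^1 * 7^1 * 71^1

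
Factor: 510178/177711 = 2^1*3^ ( - 1) * 37^( - 1)*53^1 * 1601^( - 1)*4813^1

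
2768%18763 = 2768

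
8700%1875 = 1200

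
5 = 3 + 2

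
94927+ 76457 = 171384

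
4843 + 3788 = 8631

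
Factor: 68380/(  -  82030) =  - 2^1*263^1*631^ ( - 1 ) = - 526/631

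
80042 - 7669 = 72373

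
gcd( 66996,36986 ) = 2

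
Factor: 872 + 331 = 3^1*401^1 = 1203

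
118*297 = 35046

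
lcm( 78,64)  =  2496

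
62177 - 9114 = 53063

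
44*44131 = 1941764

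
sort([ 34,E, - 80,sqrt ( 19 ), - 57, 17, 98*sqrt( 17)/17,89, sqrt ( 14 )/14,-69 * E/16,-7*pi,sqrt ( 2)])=[ - 80,-57 , - 7*pi , - 69*E/16, sqrt( 14)/14, sqrt( 2), E, sqrt ( 19 ),17, 98*sqrt( 17)/17,34,89]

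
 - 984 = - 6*164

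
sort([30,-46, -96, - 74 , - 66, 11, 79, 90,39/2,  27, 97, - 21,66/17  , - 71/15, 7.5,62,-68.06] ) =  [ - 96, - 74,  -  68.06,- 66, - 46 , - 21, - 71/15,66/17,  7.5 , 11, 39/2, 27,30, 62,79 , 90 , 97] 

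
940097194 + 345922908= 1286020102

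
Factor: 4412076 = 2^2*3^1*367673^1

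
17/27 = 17/27 = 0.63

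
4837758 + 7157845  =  11995603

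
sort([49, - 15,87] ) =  [ - 15, 49,  87]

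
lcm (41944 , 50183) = 2810248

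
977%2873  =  977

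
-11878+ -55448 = - 67326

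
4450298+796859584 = 801309882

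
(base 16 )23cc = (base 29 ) AQ0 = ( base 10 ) 9164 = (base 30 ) A5E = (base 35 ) 7GT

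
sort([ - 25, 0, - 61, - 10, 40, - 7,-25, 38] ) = [ - 61 , - 25,-25, - 10,-7,0, 38,40]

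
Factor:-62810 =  - 2^1* 5^1*11^1*571^1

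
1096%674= 422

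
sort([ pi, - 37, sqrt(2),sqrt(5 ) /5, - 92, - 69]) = [ -92, -69, - 37, sqrt( 5) /5, sqrt(2), pi ] 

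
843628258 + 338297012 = 1181925270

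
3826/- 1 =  - 3826 + 0/1 = - 3826.00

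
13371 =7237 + 6134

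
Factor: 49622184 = 2^3* 3^2*17^1 *71^1*571^1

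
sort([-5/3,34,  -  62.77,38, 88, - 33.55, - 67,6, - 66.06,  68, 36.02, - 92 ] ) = [ -92,-67, - 66.06,-62.77,-33.55,  -  5/3,  6,34,  36.02,38,  68, 88]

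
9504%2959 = 627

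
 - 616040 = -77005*8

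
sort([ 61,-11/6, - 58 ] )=[ - 58,- 11/6,61]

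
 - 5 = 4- 9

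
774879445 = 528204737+246674708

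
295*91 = 26845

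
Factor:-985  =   - 5^1*197^1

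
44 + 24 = 68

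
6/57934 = 3/28967 =0.00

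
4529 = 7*647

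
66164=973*68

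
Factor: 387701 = 29^2 * 461^1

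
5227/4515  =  1 + 712/4515 = 1.16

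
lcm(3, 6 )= 6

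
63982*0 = 0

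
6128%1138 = 438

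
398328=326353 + 71975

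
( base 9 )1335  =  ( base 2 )1111101100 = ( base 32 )VC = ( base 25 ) 1f4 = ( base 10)1004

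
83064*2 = 166128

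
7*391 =2737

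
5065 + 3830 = 8895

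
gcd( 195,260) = 65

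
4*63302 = 253208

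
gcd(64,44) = 4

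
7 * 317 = 2219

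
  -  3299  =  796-4095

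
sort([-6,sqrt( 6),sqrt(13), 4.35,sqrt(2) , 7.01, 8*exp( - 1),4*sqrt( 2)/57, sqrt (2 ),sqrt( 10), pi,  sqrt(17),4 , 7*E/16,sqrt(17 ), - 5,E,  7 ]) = [ - 6, - 5, 4*sqrt(2)/57,7*E/16,sqrt(2) , sqrt( 2),sqrt(6 ),E,8*exp( - 1) , pi,sqrt( 10),sqrt(13) , 4,sqrt(17),sqrt (17 ),  4.35,7 , 7.01 ]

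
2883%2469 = 414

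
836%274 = 14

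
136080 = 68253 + 67827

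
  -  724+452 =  - 272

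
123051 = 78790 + 44261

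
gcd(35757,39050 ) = 1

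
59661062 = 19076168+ 40584894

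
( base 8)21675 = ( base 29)APE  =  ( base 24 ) fl5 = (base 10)9149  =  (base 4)2032331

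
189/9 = 21 = 21.00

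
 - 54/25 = - 3 + 21/25  =  - 2.16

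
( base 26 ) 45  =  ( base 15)74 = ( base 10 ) 109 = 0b1101101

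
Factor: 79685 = 5^1*15937^1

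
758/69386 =379/34693 = 0.01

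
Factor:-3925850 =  - 2^1*5^2*78517^1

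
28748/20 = 1437 + 2/5 = 1437.40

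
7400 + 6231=13631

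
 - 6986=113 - 7099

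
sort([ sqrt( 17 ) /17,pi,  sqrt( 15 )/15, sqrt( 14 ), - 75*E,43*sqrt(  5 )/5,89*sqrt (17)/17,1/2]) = [ - 75*E,sqrt( 17 )/17, sqrt( 15 )/15,  1/2, pi,sqrt ( 14 ) , 43*sqrt ( 5) /5, 89*sqrt( 17 ) /17]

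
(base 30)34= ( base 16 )5E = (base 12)7a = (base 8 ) 136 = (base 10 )94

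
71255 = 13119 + 58136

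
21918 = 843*26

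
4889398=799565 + 4089833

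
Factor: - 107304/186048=-2^( - 3)*3^(-1 )*19^ ( - 1)*263^1 =-263/456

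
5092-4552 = 540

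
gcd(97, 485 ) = 97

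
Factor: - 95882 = -2^1*191^1*251^1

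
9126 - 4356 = 4770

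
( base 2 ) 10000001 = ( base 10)129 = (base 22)5J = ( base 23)5e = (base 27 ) 4L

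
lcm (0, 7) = 0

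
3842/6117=3842/6117 = 0.63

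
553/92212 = 553/92212 = 0.01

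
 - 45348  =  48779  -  94127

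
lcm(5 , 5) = 5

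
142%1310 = 142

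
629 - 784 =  - 155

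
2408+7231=9639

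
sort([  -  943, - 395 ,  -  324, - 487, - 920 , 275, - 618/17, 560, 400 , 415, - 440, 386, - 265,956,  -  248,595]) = [ - 943,- 920, - 487, - 440, - 395, - 324, - 265, - 248,-618/17, 275, 386,400 , 415, 560,595, 956] 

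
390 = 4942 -4552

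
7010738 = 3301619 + 3709119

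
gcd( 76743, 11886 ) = 3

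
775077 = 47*16491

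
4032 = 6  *672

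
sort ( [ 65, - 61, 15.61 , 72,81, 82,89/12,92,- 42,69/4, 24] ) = [ - 61, -42, 89/12, 15.61,69/4, 24,  65,72, 81,82, 92]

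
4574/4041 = 4574/4041 = 1.13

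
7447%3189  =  1069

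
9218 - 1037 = 8181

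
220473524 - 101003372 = 119470152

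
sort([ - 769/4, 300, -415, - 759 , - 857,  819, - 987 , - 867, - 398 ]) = [ - 987, - 867, - 857 , - 759,-415, - 398, - 769/4, 300,  819]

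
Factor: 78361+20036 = 3^2*13^1*29^2= 98397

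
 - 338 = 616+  - 954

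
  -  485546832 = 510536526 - 996083358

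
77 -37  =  40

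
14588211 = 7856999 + 6731212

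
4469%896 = 885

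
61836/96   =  5153/8 = 644.12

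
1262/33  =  1262/33   =  38.24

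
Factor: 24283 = 7^1* 3469^1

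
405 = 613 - 208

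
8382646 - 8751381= -368735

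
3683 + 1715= 5398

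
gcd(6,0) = 6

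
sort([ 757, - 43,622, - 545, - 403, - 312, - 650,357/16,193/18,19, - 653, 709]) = [ - 653, - 650,  -  545 , - 403 ,-312, - 43,193/18 , 19 , 357/16, 622,709,757]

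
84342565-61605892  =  22736673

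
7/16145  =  7/16145 = 0.00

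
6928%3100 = 728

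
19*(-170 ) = -3230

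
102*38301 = 3906702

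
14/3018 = 7/1509  =  0.00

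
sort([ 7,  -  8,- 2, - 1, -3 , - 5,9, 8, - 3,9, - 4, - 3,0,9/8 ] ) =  [- 8, - 5, - 4, -3, - 3,-3,-2, -1 , 0,9/8, 7, 8 , 9,9]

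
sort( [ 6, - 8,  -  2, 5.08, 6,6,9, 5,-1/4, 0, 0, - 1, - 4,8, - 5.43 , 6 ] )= [ - 8, - 5.43, - 4, - 2, - 1,-1/4,0,0, 5,5.08, 6, 6, 6, 6, 8,9]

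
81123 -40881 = 40242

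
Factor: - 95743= - 67^1*1429^1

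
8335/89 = 93 + 58/89 = 93.65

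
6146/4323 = 6146/4323  =  1.42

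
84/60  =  7/5  =  1.40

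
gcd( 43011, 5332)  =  1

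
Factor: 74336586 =2^1*3^1*2909^1*4259^1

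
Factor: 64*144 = 2^10*3^2 = 9216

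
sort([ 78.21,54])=[54,78.21]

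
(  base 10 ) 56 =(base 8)70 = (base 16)38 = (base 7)110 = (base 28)20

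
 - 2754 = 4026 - 6780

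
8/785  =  8/785=0.01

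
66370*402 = 26680740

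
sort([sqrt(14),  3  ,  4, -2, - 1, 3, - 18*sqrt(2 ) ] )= [ - 18*sqrt( 2), -2,- 1, 3 , 3, sqrt( 14 ), 4] 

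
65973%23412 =19149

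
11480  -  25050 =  - 13570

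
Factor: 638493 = 3^1 * 29^1*41^1*179^1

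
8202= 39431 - 31229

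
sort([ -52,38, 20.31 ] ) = [- 52, 20.31, 38]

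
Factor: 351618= 2^1*3^1*58603^1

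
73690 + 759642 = 833332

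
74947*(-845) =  - 63330215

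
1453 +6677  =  8130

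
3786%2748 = 1038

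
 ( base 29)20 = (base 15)3d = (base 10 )58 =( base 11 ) 53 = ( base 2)111010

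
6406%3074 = 258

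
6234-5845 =389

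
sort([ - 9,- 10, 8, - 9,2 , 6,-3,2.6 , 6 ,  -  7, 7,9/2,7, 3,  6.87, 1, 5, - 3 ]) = [-10, - 9, - 9, - 7, -3,-3,1, 2, 2.6 , 3, 9/2,5,6, 6,  6.87, 7, 7,8 ] 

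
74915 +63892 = 138807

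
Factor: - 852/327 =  - 2^2*71^1*109^(-1 )   =  - 284/109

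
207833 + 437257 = 645090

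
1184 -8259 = -7075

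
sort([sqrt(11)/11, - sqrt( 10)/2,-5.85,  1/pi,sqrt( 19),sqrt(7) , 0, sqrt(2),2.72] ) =[-5.85,-sqrt(10)/2, 0,sqrt( 11)/11, 1/pi , sqrt( 2) , sqrt(7),2.72,sqrt(19) ] 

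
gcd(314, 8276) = 2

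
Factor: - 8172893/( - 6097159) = 37^1*577^( - 1)*10567^( - 1)*220889^1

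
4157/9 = 461 + 8/9 = 461.89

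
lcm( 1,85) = 85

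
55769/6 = 9294+5/6=9294.83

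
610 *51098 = 31169780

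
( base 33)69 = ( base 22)99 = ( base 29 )74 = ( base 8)317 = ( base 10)207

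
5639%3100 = 2539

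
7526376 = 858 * 8772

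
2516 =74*34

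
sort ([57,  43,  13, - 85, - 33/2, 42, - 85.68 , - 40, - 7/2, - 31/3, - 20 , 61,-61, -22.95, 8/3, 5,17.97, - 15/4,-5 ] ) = [ - 85.68, - 85, - 61, - 40,- 22.95, - 20, - 33/2, - 31/3, - 5,-15/4, -7/2,8/3 , 5,13,17.97,  42, 43,57, 61] 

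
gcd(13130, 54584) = 2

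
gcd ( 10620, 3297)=3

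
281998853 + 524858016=806856869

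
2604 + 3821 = 6425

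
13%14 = 13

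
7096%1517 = 1028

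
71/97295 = 71/97295 =0.00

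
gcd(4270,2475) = 5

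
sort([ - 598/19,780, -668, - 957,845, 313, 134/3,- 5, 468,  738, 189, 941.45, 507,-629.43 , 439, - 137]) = [-957, - 668, - 629.43,  -  137, - 598/19, - 5, 134/3,  189, 313, 439,  468, 507, 738, 780,845, 941.45]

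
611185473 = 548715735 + 62469738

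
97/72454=97/72454=   0.00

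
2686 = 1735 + 951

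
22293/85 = 22293/85 = 262.27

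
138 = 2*69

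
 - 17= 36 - 53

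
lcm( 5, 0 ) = 0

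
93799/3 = 93799/3 = 31266.33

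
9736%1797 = 751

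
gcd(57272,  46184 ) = 8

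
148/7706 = 74/3853 = 0.02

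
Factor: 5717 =5717^1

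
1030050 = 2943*350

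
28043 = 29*967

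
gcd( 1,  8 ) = 1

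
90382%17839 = 1187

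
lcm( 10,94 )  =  470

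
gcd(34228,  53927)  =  1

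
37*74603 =2760311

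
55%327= 55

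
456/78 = 76/13 = 5.85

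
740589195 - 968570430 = - 227981235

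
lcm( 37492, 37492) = 37492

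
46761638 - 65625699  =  -18864061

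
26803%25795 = 1008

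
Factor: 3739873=67^1 * 55819^1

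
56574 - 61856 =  - 5282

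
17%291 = 17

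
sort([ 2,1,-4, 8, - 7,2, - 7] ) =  [ - 7, - 7, - 4,1, 2, 2,8] 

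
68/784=17/196= 0.09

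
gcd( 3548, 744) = 4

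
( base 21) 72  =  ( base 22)6h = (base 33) 4h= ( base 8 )225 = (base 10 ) 149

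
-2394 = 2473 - 4867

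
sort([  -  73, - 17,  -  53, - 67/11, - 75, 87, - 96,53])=[-96,-75,-73, - 53, - 17, - 67/11, 53, 87 ] 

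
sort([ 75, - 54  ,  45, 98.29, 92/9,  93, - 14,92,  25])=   [-54,- 14, 92/9, 25, 45, 75,92, 93, 98.29] 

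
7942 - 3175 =4767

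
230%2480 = 230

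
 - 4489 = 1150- 5639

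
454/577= 454/577 =0.79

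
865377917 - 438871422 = 426506495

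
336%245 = 91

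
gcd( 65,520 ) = 65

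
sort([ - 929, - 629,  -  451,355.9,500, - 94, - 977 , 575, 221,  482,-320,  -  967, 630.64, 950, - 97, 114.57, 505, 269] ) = [ - 977, - 967, - 929, - 629,-451, - 320, - 97,  -  94,114.57, 221 , 269,355.9,482,500, 505, 575, 630.64,950]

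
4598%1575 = 1448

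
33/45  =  11/15 = 0.73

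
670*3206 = 2148020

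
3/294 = 1/98  =  0.01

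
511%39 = 4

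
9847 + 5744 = 15591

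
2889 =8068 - 5179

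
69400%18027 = 15319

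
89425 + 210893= 300318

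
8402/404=4201/202 =20.80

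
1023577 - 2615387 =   -  1591810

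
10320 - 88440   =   - 78120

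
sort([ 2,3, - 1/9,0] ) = [ - 1/9,0,2, 3]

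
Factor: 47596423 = 7^1 *6799489^1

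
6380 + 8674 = 15054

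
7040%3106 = 828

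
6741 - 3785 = 2956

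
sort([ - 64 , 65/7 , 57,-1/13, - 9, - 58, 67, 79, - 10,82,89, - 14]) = [ - 64,-58, - 14,- 10,-9, - 1/13,  65/7, 57, 67,79, 82,89 ] 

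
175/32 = 5+15/32 = 5.47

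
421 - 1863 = - 1442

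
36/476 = 9/119 = 0.08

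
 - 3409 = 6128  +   - 9537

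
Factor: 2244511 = 331^1*6781^1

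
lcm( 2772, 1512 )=16632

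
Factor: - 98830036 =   -  2^2*24707509^1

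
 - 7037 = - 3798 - 3239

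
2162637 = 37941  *57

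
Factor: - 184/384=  - 23/48 =- 2^(-4)*3^( - 1 )*23^1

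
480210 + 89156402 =89636612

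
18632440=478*38980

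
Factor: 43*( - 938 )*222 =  - 8954148=-2^2 * 3^1 * 7^1*37^1 * 43^1 * 67^1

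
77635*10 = 776350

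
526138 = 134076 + 392062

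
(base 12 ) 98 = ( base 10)116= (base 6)312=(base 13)8c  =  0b1110100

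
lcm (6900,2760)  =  13800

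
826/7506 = 413/3753  =  0.11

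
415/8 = 415/8 = 51.88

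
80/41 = 80/41  =  1.95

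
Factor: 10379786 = 2^1*5189893^1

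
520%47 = 3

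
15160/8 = 1895 = 1895.00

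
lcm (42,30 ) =210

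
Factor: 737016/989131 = 2^3*3^1*7^1 * 11^( - 1)*13^( - 1)*41^1 * 107^1*6917^( - 1)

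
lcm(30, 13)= 390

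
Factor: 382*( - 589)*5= -1124990 = -2^1*5^1*19^1*31^1*191^1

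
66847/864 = 66847/864 = 77.37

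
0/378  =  0 = 0.00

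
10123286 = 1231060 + 8892226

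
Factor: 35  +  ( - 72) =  - 37 = - 37^1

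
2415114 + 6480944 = 8896058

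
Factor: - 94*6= - 2^2*3^1*47^1 = - 564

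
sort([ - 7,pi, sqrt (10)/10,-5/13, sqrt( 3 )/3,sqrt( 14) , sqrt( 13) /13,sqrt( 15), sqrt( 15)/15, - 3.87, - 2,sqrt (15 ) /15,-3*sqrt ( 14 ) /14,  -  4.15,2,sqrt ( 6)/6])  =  [ -7, -4.15, - 3.87,-2, - 3*sqrt(14 )/14, - 5/13 , sqrt (15 ) /15, sqrt(15) /15,  sqrt ( 13 )/13,sqrt ( 10) /10, sqrt( 6 )/6, sqrt(3 ) /3 , 2,  pi,sqrt( 14 ),sqrt(15 )]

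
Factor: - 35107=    - 35107^1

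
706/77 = 706/77 = 9.17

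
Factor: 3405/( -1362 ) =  -2^( - 1 )*5^1=- 5/2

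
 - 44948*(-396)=17799408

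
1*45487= 45487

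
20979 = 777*27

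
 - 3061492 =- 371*8252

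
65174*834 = 54355116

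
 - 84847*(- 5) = 424235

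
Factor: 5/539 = 5^1*7^( -2)*11^( - 1 )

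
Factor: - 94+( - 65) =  - 159 = -3^1 *53^1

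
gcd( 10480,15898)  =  2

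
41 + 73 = 114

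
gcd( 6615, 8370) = 135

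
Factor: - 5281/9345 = -3^( - 1) * 5^(-1)*7^(-1)*89^ ( - 1)*5281^1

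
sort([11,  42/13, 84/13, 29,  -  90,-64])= [-90, - 64,42/13,84/13, 11,29] 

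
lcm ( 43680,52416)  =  262080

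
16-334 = -318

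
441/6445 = 441/6445 = 0.07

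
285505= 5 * 57101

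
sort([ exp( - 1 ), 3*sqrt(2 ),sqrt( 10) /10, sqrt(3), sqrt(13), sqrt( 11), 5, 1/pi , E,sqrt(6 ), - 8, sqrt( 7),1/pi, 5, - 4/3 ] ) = [ - 8, - 4/3, sqrt (10 ) /10, 1/pi, 1/pi,exp(  -  1 ),sqrt( 3 ), sqrt(6),sqrt( 7),E, sqrt( 11 ),sqrt( 13 ),3*sqrt ( 2 ), 5, 5] 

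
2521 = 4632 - 2111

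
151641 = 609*249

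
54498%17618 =1644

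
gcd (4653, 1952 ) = 1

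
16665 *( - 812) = -13531980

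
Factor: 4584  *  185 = 848040= 2^3*3^1 * 5^1 * 37^1*191^1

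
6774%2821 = 1132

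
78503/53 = 1481  +  10/53 =1481.19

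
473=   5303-4830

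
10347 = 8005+2342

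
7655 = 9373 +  - 1718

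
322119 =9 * 35791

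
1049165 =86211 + 962954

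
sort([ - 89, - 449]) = [ - 449, - 89 ] 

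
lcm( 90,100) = 900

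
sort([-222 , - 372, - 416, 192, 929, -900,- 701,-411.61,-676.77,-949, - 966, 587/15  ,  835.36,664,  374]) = [  -  966,-949, - 900, - 701,-676.77,- 416, - 411.61 , - 372,-222,587/15, 192, 374,664, 835.36, 929]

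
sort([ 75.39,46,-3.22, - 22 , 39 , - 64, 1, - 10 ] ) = [-64, - 22 ,  -  10,-3.22, 1, 39, 46, 75.39 ] 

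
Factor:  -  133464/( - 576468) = 2^1 * 3^ ( - 1)* 83^1*239^(-1)= 166/717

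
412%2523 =412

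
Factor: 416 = 2^5*13^1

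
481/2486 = 481/2486  =  0.19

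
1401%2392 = 1401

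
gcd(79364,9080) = 4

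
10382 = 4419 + 5963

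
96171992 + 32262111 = 128434103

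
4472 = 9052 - 4580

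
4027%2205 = 1822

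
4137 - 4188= - 51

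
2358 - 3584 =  - 1226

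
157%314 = 157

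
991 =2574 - 1583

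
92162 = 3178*29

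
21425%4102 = 915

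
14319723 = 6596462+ 7723261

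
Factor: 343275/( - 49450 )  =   - 2^( - 1 )*3^1 * 43^( - 1) * 199^1 =-597/86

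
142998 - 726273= - 583275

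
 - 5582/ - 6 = 930 + 1/3 = 930.33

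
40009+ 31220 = 71229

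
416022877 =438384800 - 22361923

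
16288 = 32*509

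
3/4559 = 3/4559 = 0.00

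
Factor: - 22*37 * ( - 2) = 1628 = 2^2* 11^1*37^1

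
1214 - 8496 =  - 7282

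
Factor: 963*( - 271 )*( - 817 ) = 213214941 = 3^2*19^1*43^1 * 107^1 *271^1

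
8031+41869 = 49900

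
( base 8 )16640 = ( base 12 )4480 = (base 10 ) 7584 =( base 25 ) c39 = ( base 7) 31053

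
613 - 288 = 325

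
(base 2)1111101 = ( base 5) 1000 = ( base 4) 1331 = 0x7d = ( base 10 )125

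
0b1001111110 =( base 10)638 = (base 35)i8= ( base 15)2C8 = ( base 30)l8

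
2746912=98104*28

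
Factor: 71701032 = 2^3*3^1 * 13^1 * 79^1* 2909^1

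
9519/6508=1  +  3011/6508  =  1.46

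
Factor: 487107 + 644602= 1131709= 53^1*131^1*163^1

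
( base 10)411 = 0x19B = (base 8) 633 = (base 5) 3121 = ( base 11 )344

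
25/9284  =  25/9284 = 0.00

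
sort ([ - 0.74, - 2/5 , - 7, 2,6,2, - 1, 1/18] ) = [ - 7, - 1, - 0.74, - 2/5,1/18,2,2, 6 ] 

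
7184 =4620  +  2564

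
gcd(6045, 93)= 93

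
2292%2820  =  2292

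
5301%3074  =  2227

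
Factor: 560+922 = 2^1 *3^1*13^1*19^1=1482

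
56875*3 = 170625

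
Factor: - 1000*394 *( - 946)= 2^5*5^3*11^1 * 43^1*197^1 = 372724000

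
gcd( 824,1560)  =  8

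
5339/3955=5339/3955 = 1.35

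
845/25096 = 845/25096 = 0.03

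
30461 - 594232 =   -  563771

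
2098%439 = 342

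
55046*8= 440368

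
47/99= 47/99 = 0.47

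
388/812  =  97/203 = 0.48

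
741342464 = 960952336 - 219609872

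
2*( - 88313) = -176626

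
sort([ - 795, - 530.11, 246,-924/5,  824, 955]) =[ - 795, - 530.11, - 924/5 , 246, 824,955 ]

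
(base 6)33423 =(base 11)3589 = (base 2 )1001001010111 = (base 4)1021113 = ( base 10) 4695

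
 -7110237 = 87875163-94985400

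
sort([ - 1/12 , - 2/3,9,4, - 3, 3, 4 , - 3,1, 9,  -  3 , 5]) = [ - 3, - 3, - 3 , - 2/3 , - 1/12, 1 , 3, 4, 4,  5,9, 9]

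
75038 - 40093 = 34945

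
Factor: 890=2^1*5^1*89^1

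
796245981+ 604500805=1400746786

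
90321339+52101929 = 142423268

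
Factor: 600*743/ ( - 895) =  -89160/179=- 2^3*3^1*5^1 * 179^(-1 )*743^1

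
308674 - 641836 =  -333162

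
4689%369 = 261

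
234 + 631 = 865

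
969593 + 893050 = 1862643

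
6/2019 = 2/673 = 0.00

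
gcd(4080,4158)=6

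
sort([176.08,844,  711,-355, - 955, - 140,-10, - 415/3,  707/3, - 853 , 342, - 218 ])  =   [ - 955,  -  853, - 355, - 218, - 140, - 415/3, - 10,176.08,  707/3,342 , 711, 844 ]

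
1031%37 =32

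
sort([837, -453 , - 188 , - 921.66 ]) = [ - 921.66, - 453, - 188, 837]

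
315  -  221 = 94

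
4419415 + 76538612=80958027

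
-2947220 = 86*(-34270)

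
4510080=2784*1620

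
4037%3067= 970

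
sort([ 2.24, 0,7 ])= [0, 2.24, 7 ]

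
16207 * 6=97242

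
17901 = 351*51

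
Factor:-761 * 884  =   - 2^2 *13^1 * 17^1*761^1 = - 672724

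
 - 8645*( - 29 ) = 250705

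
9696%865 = 181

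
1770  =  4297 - 2527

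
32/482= 16/241 = 0.07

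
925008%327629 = 269750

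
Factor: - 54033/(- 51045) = 217/205 = 5^( - 1)*7^1*31^1*41^(-1 )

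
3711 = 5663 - 1952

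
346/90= 3+38/45= 3.84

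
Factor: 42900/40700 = 3^1*13^1*37^ (  -  1 ) = 39/37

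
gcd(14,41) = 1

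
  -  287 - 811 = -1098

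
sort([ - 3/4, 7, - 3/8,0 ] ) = [  -  3/4,-3/8,0, 7] 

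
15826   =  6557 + 9269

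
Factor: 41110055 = 5^1 * 7^1 * 97^1*12109^1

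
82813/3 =27604 + 1/3  =  27604.33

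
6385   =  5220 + 1165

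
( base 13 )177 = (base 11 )223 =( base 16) 10B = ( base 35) 7m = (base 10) 267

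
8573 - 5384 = 3189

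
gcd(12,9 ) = 3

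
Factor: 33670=2^1 * 5^1*7^1*13^1 * 37^1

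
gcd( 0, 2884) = 2884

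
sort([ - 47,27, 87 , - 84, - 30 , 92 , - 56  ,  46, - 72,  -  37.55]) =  [ - 84,  -  72, - 56, - 47, - 37.55, - 30,27,46,87, 92] 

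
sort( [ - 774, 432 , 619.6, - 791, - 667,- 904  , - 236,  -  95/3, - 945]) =[ - 945,-904, - 791,-774, - 667, - 236, - 95/3, 432, 619.6 ]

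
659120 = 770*856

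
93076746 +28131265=121208011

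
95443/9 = 10604 + 7/9 = 10604.78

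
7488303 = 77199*97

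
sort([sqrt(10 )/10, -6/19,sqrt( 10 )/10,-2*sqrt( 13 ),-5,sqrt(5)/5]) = [ - 2*sqrt(13),-5, - 6/19,sqrt( 10) /10,  sqrt(10)/10, sqrt( 5)/5]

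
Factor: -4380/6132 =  - 5/7 = - 5^1*7^(-1 )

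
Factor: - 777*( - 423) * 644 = 211664124 = 2^2*3^3*7^2*23^1 * 37^1 * 47^1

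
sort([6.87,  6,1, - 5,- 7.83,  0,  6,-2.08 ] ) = [ - 7.83, - 5, - 2.08,0,1,6, 6 , 6.87 ] 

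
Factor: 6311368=2^3*7^1*43^1*2621^1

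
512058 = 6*85343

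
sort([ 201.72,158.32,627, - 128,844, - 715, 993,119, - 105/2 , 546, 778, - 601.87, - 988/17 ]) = [-715,-601.87,  -  128, - 988/17, - 105/2, 119, 158.32 , 201.72,  546,627, 778, 844, 993 ] 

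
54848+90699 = 145547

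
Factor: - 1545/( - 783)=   3^( - 2)*5^1*29^ (  -  1) * 103^1= 515/261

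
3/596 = 3/596= 0.01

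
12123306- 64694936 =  - 52571630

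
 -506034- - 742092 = 236058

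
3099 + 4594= 7693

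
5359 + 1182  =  6541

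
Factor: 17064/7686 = 948/427 = 2^2*3^1*7^(-1 )*61^( - 1)*79^1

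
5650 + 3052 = 8702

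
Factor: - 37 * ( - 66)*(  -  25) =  - 61050 = - 2^1*3^1*5^2*11^1*37^1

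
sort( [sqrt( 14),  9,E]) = [ E,sqrt (14) , 9 ]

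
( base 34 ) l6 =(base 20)1g0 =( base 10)720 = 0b1011010000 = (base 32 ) mg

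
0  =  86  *0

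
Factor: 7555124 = 2^2*457^1*4133^1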